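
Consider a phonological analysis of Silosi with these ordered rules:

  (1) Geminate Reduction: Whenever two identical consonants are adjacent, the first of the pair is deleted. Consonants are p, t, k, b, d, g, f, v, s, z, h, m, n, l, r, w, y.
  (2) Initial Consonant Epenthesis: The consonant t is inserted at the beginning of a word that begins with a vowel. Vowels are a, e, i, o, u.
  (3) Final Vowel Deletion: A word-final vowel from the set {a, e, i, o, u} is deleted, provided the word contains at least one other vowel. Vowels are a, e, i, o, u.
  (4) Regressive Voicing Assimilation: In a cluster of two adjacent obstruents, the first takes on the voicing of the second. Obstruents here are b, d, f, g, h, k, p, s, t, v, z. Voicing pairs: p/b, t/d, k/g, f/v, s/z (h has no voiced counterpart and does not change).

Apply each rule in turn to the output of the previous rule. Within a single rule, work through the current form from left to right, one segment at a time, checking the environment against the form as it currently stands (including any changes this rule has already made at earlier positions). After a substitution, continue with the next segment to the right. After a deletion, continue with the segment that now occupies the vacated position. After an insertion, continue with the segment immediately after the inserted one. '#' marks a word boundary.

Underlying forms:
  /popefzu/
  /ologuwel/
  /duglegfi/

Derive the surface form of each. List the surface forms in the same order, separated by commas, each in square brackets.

[popevz], [tologuwel], [duglekf]

/popefzu/:
  (1) Geminate Reduction: no change — [popefzu]
  (2) Initial Consonant Epenthesis: no change — [popefzu]
  (3) Final Vowel Deletion: [popefzu] → [popefz]
  (4) Regressive Voicing Assimilation: [popefz] → [popevz]
/ologuwel/:
  (1) Geminate Reduction: no change — [ologuwel]
  (2) Initial Consonant Epenthesis: [ologuwel] → [tologuwel]
  (3) Final Vowel Deletion: no change — [tologuwel]
  (4) Regressive Voicing Assimilation: no change — [tologuwel]
/duglegfi/:
  (1) Geminate Reduction: no change — [duglegfi]
  (2) Initial Consonant Epenthesis: no change — [duglegfi]
  (3) Final Vowel Deletion: [duglegfi] → [duglegf]
  (4) Regressive Voicing Assimilation: [duglegf] → [duglekf]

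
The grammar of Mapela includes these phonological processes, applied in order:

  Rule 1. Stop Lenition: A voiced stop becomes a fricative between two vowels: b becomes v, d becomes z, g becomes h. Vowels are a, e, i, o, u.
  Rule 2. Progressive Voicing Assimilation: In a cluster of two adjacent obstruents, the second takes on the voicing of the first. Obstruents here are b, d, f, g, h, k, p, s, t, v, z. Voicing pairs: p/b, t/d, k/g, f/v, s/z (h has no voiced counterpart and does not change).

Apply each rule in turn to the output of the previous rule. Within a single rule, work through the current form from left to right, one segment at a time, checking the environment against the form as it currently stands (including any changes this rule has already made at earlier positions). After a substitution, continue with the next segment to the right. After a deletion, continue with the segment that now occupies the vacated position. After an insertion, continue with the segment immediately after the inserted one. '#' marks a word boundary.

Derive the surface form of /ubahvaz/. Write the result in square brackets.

Rule 1 Stop Lenition: [ubahvaz] → [uvahvaz]
Rule 2 Progressive Voicing Assimilation: [uvahvaz] → [uvahfaz]

[uvahfaz]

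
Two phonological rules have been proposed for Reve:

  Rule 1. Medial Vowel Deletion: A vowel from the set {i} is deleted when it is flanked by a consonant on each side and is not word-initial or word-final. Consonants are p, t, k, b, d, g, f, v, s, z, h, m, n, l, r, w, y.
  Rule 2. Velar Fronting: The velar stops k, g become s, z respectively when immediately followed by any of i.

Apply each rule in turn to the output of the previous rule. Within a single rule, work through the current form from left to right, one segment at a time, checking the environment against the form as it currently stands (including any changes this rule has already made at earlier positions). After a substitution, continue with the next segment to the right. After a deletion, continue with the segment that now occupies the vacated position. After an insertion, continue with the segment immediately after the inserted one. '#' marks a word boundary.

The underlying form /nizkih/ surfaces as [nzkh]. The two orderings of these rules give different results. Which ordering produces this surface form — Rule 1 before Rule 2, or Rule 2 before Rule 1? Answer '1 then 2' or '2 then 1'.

1 then 2

Order 1 then 2:
  1 Medial Vowel Deletion: [nizkih] → [nzkh]
  2 Velar Fronting: no change — [nzkh]
  result: [nzkh]
Order 2 then 1:
  2 Velar Fronting: [nizkih] → [nizsih]
  1 Medial Vowel Deletion: [nizsih] → [nzsh]
  result: [nzsh]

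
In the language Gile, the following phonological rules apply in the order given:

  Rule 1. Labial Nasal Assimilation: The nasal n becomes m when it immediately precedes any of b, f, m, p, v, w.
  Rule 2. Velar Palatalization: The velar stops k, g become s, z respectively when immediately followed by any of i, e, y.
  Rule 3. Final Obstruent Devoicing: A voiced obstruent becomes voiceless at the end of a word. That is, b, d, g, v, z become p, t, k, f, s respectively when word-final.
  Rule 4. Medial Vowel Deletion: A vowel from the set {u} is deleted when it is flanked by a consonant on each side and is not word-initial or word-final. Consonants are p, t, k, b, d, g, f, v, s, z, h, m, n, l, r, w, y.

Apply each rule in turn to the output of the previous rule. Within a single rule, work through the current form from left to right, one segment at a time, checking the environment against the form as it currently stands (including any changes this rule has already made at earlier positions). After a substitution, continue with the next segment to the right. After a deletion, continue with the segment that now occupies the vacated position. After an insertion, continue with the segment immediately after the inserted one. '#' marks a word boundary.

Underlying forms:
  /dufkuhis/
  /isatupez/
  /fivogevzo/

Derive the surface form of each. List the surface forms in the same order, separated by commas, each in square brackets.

/dufkuhis/:
  Rule 1 Labial Nasal Assimilation: no change — [dufkuhis]
  Rule 2 Velar Palatalization: no change — [dufkuhis]
  Rule 3 Final Obstruent Devoicing: no change — [dufkuhis]
  Rule 4 Medial Vowel Deletion: [dufkuhis] → [dfkhis]
/isatupez/:
  Rule 1 Labial Nasal Assimilation: no change — [isatupez]
  Rule 2 Velar Palatalization: no change — [isatupez]
  Rule 3 Final Obstruent Devoicing: [isatupez] → [isatupes]
  Rule 4 Medial Vowel Deletion: [isatupes] → [isatpes]
/fivogevzo/:
  Rule 1 Labial Nasal Assimilation: no change — [fivogevzo]
  Rule 2 Velar Palatalization: [fivogevzo] → [fivozevzo]
  Rule 3 Final Obstruent Devoicing: no change — [fivozevzo]
  Rule 4 Medial Vowel Deletion: no change — [fivozevzo]

[dfkhis], [isatpes], [fivozevzo]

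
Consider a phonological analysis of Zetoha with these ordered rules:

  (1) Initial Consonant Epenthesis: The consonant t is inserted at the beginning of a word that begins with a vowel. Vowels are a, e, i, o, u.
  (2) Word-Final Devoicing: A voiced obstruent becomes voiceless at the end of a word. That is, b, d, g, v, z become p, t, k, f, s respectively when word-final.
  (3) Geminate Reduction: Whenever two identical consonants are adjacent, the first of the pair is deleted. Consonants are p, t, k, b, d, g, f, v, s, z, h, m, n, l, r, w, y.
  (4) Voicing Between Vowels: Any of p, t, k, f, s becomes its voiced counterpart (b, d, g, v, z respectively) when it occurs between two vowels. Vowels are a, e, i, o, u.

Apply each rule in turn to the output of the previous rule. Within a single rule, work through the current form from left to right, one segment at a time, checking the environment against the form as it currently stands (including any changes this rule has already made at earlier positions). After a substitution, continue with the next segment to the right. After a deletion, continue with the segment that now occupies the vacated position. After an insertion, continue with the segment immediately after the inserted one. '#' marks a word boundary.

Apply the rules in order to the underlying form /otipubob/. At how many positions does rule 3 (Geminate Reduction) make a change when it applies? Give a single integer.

(1) Initial Consonant Epenthesis: [otipubob] → [totipubob]
(2) Word-Final Devoicing: [totipubob] → [totipubop]
(3) Geminate Reduction: no change — [totipubop]
(4) Voicing Between Vowels: [totipubop] → [todibubop]
Rule 3 changed 0 position(s).

0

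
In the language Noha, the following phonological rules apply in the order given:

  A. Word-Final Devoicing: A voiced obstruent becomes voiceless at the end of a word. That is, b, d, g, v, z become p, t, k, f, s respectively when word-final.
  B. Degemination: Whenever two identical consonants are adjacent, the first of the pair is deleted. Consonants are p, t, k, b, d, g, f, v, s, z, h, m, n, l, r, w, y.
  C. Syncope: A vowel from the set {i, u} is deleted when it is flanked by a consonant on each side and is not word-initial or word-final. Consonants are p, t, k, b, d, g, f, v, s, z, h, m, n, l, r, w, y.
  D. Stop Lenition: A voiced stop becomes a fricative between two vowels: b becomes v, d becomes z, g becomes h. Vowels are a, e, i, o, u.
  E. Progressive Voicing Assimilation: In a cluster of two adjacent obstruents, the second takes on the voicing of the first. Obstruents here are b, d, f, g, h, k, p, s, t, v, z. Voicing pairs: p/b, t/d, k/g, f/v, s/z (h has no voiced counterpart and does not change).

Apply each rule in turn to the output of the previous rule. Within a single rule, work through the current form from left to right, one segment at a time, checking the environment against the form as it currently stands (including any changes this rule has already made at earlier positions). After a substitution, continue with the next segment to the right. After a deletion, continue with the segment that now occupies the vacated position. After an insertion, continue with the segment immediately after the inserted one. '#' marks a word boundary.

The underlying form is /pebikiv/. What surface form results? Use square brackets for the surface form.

[pebgv]

A Word-Final Devoicing: [pebikiv] → [pebikif]
B Degemination: no change — [pebikif]
C Syncope: [pebikif] → [pebkf]
D Stop Lenition: no change — [pebkf]
E Progressive Voicing Assimilation: [pebkf] → [pebgv]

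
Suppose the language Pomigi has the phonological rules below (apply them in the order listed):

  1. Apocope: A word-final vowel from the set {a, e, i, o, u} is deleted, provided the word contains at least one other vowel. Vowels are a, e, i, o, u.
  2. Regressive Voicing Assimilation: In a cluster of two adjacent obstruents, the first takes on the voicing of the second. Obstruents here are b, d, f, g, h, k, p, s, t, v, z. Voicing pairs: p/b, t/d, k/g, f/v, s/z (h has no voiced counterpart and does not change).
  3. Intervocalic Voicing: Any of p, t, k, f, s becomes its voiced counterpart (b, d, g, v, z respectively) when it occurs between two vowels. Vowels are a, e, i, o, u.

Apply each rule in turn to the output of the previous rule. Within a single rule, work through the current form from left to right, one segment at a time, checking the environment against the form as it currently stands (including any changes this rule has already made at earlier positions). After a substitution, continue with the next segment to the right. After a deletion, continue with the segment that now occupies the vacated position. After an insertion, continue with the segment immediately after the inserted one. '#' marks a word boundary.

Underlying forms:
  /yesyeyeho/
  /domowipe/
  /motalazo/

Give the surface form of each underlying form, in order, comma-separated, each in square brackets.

/yesyeyeho/:
  1 Apocope: [yesyeyeho] → [yesyeyeh]
  2 Regressive Voicing Assimilation: no change — [yesyeyeh]
  3 Intervocalic Voicing: no change — [yesyeyeh]
/domowipe/:
  1 Apocope: [domowipe] → [domowip]
  2 Regressive Voicing Assimilation: no change — [domowip]
  3 Intervocalic Voicing: no change — [domowip]
/motalazo/:
  1 Apocope: [motalazo] → [motalaz]
  2 Regressive Voicing Assimilation: no change — [motalaz]
  3 Intervocalic Voicing: [motalaz] → [modalaz]

[yesyeyeh], [domowip], [modalaz]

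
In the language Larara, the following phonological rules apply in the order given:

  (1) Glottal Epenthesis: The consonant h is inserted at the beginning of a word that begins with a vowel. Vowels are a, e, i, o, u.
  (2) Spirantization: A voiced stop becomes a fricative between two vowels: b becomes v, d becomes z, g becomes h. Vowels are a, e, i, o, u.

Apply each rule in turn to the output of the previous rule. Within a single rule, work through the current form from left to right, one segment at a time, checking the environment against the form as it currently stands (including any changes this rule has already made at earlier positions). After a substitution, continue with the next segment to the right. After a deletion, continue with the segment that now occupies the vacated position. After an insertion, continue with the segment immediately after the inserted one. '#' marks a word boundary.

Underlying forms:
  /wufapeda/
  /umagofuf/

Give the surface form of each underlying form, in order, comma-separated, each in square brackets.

/wufapeda/:
  (1) Glottal Epenthesis: no change — [wufapeda]
  (2) Spirantization: [wufapeda] → [wufapeza]
/umagofuf/:
  (1) Glottal Epenthesis: [umagofuf] → [humagofuf]
  (2) Spirantization: [humagofuf] → [humahofuf]

[wufapeza], [humahofuf]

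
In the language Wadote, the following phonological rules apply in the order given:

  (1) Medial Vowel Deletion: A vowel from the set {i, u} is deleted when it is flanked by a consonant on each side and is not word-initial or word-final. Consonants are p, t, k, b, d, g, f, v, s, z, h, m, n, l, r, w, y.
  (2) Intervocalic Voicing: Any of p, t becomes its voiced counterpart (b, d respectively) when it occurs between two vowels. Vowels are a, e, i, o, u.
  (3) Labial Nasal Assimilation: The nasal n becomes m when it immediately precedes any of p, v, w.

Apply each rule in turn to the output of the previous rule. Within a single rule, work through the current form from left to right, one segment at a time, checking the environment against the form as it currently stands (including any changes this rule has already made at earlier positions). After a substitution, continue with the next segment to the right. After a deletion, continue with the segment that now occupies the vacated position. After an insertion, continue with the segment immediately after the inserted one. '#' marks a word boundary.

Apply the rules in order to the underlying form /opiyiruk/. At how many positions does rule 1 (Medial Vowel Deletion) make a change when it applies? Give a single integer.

(1) Medial Vowel Deletion: [opiyiruk] → [opyrk]
(2) Intervocalic Voicing: no change — [opyrk]
(3) Labial Nasal Assimilation: no change — [opyrk]
Rule 1 changed 3 position(s).

3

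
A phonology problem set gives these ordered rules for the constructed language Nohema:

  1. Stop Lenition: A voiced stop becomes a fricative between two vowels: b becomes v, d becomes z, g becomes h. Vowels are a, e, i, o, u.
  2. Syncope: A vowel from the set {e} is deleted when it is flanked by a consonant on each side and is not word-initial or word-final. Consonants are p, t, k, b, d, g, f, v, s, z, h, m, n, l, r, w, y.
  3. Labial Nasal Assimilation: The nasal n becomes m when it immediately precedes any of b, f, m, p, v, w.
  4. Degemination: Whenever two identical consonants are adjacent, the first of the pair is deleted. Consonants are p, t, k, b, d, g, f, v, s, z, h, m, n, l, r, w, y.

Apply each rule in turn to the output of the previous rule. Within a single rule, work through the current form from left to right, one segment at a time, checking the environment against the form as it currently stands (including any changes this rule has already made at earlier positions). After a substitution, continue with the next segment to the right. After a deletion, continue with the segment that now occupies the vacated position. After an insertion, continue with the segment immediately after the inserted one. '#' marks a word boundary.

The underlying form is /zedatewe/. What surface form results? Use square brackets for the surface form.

[zatwe]

1 Stop Lenition: [zedatewe] → [zezatewe]
2 Syncope: [zezatewe] → [zzatwe]
3 Labial Nasal Assimilation: no change — [zzatwe]
4 Degemination: [zzatwe] → [zatwe]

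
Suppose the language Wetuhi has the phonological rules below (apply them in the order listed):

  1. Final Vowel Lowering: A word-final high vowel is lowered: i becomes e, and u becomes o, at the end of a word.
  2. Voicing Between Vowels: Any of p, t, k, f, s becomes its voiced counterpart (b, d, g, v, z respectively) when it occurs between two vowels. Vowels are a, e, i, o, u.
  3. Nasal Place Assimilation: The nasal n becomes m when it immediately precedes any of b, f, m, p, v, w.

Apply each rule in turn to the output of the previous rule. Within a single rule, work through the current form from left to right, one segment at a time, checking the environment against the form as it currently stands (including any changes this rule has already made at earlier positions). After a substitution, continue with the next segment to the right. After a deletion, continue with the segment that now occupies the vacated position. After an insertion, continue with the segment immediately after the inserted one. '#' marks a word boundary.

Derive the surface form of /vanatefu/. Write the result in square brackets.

[vanadevo]

1 Final Vowel Lowering: [vanatefu] → [vanatefo]
2 Voicing Between Vowels: [vanatefo] → [vanadevo]
3 Nasal Place Assimilation: no change — [vanadevo]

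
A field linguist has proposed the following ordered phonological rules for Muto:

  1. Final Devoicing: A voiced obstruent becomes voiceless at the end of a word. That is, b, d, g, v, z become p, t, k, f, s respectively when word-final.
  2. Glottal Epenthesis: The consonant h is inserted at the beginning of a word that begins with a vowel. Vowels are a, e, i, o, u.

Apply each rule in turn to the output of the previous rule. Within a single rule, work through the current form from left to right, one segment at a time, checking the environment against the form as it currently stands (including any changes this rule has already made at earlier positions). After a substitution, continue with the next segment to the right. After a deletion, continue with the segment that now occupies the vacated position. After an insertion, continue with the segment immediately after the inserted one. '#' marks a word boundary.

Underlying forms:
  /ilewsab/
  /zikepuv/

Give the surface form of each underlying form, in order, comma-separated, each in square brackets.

/ilewsab/:
  1 Final Devoicing: [ilewsab] → [ilewsap]
  2 Glottal Epenthesis: [ilewsap] → [hilewsap]
/zikepuv/:
  1 Final Devoicing: [zikepuv] → [zikepuf]
  2 Glottal Epenthesis: no change — [zikepuf]

[hilewsap], [zikepuf]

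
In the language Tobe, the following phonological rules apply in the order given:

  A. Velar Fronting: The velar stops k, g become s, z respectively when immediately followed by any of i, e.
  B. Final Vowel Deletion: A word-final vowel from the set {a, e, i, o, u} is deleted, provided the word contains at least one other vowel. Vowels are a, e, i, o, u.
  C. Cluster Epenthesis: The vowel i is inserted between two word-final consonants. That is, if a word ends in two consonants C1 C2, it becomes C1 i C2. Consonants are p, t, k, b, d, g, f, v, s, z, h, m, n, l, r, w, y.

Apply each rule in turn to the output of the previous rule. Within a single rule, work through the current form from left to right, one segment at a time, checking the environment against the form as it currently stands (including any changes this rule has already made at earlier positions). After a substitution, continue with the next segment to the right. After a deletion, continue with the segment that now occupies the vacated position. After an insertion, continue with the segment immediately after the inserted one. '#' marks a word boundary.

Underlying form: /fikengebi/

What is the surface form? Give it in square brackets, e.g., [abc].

A Velar Fronting: [fikengebi] → [fisenzebi]
B Final Vowel Deletion: [fisenzebi] → [fisenzeb]
C Cluster Epenthesis: no change — [fisenzeb]

[fisenzeb]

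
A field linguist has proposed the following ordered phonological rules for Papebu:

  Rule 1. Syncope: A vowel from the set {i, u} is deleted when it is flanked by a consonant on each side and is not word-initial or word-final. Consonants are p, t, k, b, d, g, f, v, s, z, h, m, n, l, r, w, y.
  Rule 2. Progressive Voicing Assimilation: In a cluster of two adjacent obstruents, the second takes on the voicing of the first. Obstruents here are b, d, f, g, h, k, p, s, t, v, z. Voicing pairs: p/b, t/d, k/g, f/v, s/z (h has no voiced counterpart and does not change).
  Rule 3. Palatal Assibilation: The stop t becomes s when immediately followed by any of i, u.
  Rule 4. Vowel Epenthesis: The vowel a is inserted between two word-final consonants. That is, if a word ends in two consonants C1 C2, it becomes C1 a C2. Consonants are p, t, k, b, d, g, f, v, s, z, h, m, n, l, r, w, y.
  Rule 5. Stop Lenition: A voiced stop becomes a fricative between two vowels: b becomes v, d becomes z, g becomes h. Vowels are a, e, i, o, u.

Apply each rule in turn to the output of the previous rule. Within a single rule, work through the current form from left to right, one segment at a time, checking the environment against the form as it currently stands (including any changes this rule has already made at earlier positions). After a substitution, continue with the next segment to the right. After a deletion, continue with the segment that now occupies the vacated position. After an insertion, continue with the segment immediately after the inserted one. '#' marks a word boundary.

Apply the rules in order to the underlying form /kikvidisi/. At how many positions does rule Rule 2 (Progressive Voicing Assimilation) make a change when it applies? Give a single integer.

2

Rule 1 Syncope: [kikvidisi] → [kkvdsi]
Rule 2 Progressive Voicing Assimilation: [kkvdsi] → [kkftsi]
Rule 3 Palatal Assibilation: no change — [kkftsi]
Rule 4 Vowel Epenthesis: no change — [kkftsi]
Rule 5 Stop Lenition: no change — [kkftsi]
Rule Rule 2 changed 2 position(s).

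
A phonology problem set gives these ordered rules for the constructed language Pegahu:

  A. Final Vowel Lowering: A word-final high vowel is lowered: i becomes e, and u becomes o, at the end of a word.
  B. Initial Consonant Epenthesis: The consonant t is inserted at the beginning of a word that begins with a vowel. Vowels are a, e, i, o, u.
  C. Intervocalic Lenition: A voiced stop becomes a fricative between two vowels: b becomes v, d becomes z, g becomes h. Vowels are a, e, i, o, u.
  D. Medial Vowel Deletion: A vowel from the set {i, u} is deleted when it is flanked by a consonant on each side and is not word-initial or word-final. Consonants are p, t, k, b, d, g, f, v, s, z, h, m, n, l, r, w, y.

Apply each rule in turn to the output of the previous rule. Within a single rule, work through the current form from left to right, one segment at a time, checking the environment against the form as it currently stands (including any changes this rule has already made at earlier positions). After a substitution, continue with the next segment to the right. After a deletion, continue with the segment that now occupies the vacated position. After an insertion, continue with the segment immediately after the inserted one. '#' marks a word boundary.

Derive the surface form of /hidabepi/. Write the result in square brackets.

A Final Vowel Lowering: [hidabepi] → [hidabepe]
B Initial Consonant Epenthesis: no change — [hidabepe]
C Intervocalic Lenition: [hidabepe] → [hizavepe]
D Medial Vowel Deletion: [hizavepe] → [hzavepe]

[hzavepe]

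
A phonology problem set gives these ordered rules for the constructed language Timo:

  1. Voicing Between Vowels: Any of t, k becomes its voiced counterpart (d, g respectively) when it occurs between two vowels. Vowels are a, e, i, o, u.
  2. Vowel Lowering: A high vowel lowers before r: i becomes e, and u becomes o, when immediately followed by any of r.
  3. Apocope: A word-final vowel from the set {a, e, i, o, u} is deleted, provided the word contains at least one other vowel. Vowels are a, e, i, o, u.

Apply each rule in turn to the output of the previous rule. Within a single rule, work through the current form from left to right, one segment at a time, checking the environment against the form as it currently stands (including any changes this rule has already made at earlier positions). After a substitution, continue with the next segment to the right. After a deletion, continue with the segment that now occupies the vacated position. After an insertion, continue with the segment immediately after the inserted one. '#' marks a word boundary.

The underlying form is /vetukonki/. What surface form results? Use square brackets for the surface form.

[vedugonk]

1 Voicing Between Vowels: [vetukonki] → [vedugonki]
2 Vowel Lowering: no change — [vedugonki]
3 Apocope: [vedugonki] → [vedugonk]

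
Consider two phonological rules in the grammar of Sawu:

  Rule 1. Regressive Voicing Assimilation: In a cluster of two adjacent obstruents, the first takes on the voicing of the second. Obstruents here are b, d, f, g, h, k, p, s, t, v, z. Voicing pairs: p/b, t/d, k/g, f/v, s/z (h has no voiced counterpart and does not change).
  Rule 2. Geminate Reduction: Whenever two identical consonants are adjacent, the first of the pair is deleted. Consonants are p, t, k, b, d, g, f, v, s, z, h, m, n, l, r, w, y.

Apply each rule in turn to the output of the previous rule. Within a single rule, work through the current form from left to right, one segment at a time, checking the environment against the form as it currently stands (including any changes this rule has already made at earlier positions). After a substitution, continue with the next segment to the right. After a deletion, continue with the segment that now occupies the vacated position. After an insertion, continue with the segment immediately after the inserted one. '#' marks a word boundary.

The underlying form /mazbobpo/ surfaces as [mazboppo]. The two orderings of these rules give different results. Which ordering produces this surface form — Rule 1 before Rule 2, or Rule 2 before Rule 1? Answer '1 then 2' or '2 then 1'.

2 then 1

Order 1 then 2:
  1 Regressive Voicing Assimilation: [mazbobpo] → [mazboppo]
  2 Geminate Reduction: [mazboppo] → [mazbopo]
  result: [mazbopo]
Order 2 then 1:
  2 Geminate Reduction: no change — [mazbobpo]
  1 Regressive Voicing Assimilation: [mazbobpo] → [mazboppo]
  result: [mazboppo]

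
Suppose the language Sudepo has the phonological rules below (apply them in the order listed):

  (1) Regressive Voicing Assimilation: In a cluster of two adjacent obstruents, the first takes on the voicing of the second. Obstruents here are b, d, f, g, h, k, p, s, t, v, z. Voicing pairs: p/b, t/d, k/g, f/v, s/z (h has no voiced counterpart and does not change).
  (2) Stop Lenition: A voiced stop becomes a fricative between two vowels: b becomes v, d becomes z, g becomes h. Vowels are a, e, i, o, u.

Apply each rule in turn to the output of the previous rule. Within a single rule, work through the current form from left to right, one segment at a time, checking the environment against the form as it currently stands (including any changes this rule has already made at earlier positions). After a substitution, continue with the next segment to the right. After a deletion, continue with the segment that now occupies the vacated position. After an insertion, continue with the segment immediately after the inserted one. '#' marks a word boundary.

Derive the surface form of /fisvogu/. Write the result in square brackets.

[fizvohu]

(1) Regressive Voicing Assimilation: [fisvogu] → [fizvogu]
(2) Stop Lenition: [fizvogu] → [fizvohu]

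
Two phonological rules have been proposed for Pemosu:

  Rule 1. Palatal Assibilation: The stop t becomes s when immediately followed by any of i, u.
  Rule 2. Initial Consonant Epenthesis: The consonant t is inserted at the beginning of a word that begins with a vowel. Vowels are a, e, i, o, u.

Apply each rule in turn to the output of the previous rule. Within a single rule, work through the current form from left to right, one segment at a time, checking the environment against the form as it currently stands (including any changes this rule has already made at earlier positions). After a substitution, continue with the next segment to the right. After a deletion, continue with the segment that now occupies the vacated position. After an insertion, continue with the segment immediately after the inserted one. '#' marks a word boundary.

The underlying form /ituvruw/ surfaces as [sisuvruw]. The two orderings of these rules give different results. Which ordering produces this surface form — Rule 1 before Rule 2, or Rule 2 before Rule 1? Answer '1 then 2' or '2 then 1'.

2 then 1

Order 1 then 2:
  1 Palatal Assibilation: [ituvruw] → [isuvruw]
  2 Initial Consonant Epenthesis: [isuvruw] → [tisuvruw]
  result: [tisuvruw]
Order 2 then 1:
  2 Initial Consonant Epenthesis: [ituvruw] → [tituvruw]
  1 Palatal Assibilation: [tituvruw] → [sisuvruw]
  result: [sisuvruw]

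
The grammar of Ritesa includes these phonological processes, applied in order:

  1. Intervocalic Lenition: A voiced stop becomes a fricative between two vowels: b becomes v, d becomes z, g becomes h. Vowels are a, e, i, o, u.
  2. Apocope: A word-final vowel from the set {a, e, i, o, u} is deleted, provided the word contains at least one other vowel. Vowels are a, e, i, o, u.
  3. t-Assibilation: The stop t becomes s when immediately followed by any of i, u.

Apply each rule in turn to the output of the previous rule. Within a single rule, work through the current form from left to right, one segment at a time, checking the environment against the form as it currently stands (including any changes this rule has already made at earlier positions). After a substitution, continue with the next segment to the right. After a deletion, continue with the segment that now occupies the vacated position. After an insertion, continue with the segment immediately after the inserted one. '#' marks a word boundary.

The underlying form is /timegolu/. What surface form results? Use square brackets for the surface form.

[simehol]

1 Intervocalic Lenition: [timegolu] → [timeholu]
2 Apocope: [timeholu] → [timehol]
3 t-Assibilation: [timehol] → [simehol]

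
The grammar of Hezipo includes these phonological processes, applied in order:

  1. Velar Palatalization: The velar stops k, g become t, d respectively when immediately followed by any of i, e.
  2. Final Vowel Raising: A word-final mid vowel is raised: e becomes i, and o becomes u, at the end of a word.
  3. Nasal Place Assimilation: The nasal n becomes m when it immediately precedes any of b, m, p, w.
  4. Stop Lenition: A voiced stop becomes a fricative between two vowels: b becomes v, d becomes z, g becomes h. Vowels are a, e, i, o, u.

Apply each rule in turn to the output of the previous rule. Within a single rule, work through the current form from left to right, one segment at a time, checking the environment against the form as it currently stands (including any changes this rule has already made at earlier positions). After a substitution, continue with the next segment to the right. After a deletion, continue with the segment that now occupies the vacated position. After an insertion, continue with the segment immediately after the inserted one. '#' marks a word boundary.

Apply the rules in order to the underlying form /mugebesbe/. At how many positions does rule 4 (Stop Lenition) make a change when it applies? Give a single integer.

2

1 Velar Palatalization: [mugebesbe] → [mudebesbe]
2 Final Vowel Raising: [mudebesbe] → [mudebesbi]
3 Nasal Place Assimilation: no change — [mudebesbi]
4 Stop Lenition: [mudebesbi] → [muzevesbi]
Rule 4 changed 2 position(s).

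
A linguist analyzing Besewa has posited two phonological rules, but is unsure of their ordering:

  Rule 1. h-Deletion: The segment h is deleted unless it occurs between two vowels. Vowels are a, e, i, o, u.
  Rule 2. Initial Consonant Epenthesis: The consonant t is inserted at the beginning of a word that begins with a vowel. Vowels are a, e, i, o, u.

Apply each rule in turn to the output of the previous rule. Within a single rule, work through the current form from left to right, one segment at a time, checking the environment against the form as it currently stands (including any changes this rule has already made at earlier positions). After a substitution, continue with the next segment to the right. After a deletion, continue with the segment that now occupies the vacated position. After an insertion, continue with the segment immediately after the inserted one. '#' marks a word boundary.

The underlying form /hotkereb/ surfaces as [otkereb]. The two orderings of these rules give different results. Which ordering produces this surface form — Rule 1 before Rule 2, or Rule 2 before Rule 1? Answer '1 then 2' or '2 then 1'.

2 then 1

Order 1 then 2:
  1 h-Deletion: [hotkereb] → [otkereb]
  2 Initial Consonant Epenthesis: [otkereb] → [totkereb]
  result: [totkereb]
Order 2 then 1:
  2 Initial Consonant Epenthesis: no change — [hotkereb]
  1 h-Deletion: [hotkereb] → [otkereb]
  result: [otkereb]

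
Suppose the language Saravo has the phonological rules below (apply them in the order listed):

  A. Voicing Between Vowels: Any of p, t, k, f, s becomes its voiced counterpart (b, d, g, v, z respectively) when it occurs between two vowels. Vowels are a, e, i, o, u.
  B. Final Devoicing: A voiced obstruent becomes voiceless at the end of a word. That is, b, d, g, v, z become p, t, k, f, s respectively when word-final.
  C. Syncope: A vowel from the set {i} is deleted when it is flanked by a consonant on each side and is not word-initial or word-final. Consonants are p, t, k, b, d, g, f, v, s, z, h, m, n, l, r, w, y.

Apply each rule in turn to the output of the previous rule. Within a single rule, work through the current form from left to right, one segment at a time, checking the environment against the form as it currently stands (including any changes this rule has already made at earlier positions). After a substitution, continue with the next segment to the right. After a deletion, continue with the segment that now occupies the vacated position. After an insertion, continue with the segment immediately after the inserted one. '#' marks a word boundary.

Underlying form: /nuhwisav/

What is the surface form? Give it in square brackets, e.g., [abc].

[nuhwzaf]

A Voicing Between Vowels: [nuhwisav] → [nuhwizav]
B Final Devoicing: [nuhwizav] → [nuhwizaf]
C Syncope: [nuhwizaf] → [nuhwzaf]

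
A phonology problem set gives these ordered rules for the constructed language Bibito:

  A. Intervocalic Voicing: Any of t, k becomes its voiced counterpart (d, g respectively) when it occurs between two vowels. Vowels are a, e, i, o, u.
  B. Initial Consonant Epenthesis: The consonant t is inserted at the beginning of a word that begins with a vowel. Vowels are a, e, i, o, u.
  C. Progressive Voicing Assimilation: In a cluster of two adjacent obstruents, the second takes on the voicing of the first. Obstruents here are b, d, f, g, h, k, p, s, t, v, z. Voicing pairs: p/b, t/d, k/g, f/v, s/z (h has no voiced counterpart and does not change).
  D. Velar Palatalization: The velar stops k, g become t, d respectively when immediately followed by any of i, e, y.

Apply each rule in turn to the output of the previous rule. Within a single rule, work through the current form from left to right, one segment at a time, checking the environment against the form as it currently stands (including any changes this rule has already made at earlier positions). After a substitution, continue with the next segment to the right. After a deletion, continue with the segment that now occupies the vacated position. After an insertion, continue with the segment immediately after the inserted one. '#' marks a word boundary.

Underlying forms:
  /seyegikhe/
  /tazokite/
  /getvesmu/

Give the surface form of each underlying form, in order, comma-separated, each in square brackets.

/seyegikhe/:
  A Intervocalic Voicing: no change — [seyegikhe]
  B Initial Consonant Epenthesis: no change — [seyegikhe]
  C Progressive Voicing Assimilation: no change — [seyegikhe]
  D Velar Palatalization: [seyegikhe] → [seyedikhe]
/tazokite/:
  A Intervocalic Voicing: [tazokite] → [tazogide]
  B Initial Consonant Epenthesis: no change — [tazogide]
  C Progressive Voicing Assimilation: no change — [tazogide]
  D Velar Palatalization: [tazogide] → [tazodide]
/getvesmu/:
  A Intervocalic Voicing: no change — [getvesmu]
  B Initial Consonant Epenthesis: no change — [getvesmu]
  C Progressive Voicing Assimilation: [getvesmu] → [getfesmu]
  D Velar Palatalization: [getfesmu] → [detfesmu]

[seyedikhe], [tazodide], [detfesmu]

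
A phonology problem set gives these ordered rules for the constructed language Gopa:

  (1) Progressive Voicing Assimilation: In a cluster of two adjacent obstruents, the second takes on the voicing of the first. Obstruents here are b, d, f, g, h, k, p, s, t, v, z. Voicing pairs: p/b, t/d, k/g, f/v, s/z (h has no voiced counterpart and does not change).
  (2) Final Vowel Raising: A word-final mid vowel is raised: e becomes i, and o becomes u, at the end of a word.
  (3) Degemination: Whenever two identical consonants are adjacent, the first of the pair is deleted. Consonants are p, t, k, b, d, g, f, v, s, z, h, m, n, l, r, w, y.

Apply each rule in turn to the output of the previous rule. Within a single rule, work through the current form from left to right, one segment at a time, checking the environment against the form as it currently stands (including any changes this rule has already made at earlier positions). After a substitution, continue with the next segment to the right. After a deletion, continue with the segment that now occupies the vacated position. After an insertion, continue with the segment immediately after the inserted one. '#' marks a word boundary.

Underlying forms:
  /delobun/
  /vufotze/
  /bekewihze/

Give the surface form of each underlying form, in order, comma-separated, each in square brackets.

/delobun/:
  (1) Progressive Voicing Assimilation: no change — [delobun]
  (2) Final Vowel Raising: no change — [delobun]
  (3) Degemination: no change — [delobun]
/vufotze/:
  (1) Progressive Voicing Assimilation: [vufotze] → [vufotse]
  (2) Final Vowel Raising: [vufotse] → [vufotsi]
  (3) Degemination: no change — [vufotsi]
/bekewihze/:
  (1) Progressive Voicing Assimilation: [bekewihze] → [bekewihse]
  (2) Final Vowel Raising: [bekewihse] → [bekewihsi]
  (3) Degemination: no change — [bekewihsi]

[delobun], [vufotsi], [bekewihsi]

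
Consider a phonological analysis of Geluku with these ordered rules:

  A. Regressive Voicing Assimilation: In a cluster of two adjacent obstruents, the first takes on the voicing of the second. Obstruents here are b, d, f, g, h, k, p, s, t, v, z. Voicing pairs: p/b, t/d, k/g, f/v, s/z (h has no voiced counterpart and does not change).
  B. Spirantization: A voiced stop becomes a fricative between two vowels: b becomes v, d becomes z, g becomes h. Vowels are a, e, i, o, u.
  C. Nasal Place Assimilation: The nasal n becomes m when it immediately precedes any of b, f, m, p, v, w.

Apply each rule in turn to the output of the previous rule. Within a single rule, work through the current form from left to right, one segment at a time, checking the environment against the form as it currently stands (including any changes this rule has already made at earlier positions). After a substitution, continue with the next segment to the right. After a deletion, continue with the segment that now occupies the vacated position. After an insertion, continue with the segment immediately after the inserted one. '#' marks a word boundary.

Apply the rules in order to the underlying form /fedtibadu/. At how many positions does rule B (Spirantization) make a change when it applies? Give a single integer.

A Regressive Voicing Assimilation: [fedtibadu] → [fettibadu]
B Spirantization: [fettibadu] → [fettivazu]
C Nasal Place Assimilation: no change — [fettivazu]
Rule B changed 2 position(s).

2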